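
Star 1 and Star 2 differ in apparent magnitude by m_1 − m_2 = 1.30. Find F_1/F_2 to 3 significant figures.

F_1/F_2 = 10^(−(m_1 − m_2)/2.5) = 10^(-1.30/2.5) = 10^-0.520 = 0.3020.

0.302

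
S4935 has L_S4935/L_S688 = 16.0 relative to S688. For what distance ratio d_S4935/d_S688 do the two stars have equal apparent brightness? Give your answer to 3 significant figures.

Equal flux requires L_S4935/d_S4935² = L_S688/d_S688², so d_S4935/d_S688 = √(L_S4935/L_S688)
= √(16.0) = 4.000.

4.00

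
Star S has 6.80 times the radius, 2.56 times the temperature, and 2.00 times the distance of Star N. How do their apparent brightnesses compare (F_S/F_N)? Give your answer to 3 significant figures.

L_S/L_N = (R_S/R_N)²(T_S/T_N)⁴ = (6.80)² × (2.56)⁴ = 1986.
F_S/F_N = (L_S/L_N)/(d_S/d_N)² = 1986 / (2.00)² = 496.5.

496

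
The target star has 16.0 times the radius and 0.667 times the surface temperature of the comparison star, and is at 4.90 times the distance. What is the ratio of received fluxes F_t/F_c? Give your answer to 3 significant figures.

L_t/L_c = (R_t/R_c)²(T_t/T_c)⁴ = (16.0)² × (0.667)⁴ = 50.67.
F_t/F_c = (L_t/L_c)/(d_t/d_c)² = 50.67 / (4.90)² = 2.110.

2.11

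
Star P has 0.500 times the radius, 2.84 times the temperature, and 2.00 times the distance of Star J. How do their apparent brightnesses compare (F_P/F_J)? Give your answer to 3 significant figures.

4.07

L_P/L_J = (R_P/R_J)²(T_P/T_J)⁴ = (0.500)² × (2.84)⁴ = 16.26.
F_P/F_J = (L_P/L_J)/(d_P/d_J)² = 16.26 / (2.00)² = 4.066.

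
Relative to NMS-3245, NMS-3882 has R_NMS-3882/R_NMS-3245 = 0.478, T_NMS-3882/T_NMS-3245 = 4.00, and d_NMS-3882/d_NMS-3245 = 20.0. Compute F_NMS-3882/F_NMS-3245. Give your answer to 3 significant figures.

0.146

L_NMS-3882/L_NMS-3245 = (R_NMS-3882/R_NMS-3245)²(T_NMS-3882/T_NMS-3245)⁴ = (0.478)² × (4.00)⁴ = 58.49.
F_NMS-3882/F_NMS-3245 = (L_NMS-3882/L_NMS-3245)/(d_NMS-3882/d_NMS-3245)² = 58.49 / (20.0)² = 0.1462.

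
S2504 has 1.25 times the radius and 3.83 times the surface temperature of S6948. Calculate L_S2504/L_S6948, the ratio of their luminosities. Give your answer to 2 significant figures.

3.4×10^2

From the Stefan–Boltzmann law, L ∝ R²T⁴, so
L_S2504/L_S6948 = (R_S2504/R_S6948)² (T_S2504/T_S6948)⁴ = (1.25)² × (3.83)⁴ = 1.562 × 215.2 = 336.2.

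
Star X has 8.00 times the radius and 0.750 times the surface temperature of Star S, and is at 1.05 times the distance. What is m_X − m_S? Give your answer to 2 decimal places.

-3.16

L_X/L_S = (8.00)²(0.750)⁴ = 20.25.
F_X/F_S = (L_X/L_S)/(d_X/d_S)² = 20.25/1.103 = 18.37.
m_X − m_S = −2.5 log₁₀(18.37) = -3.16.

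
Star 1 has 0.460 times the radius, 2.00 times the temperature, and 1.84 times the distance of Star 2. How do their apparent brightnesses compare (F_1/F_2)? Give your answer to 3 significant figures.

1.00

L_1/L_2 = (R_1/R_2)²(T_1/T_2)⁴ = (0.460)² × (2.00)⁴ = 3.386.
F_1/F_2 = (L_1/L_2)/(d_1/d_2)² = 3.386 / (1.84)² = 1.000.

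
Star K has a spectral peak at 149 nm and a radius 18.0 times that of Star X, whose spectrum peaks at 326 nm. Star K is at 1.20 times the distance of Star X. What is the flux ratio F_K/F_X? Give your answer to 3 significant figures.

Wien's law: T_K/T_X = λ_X/λ_K = 326/149 = 2.188.
L_K/L_X = (R_K/R_X)²(T_K/T_X)⁴ = (18.0)²(2.188)⁴ = 7425.
F_K/F_X = (L_K/L_X)/(d_K/d_X)² = 7425/(1.20)² = 5156.

5.16×10^3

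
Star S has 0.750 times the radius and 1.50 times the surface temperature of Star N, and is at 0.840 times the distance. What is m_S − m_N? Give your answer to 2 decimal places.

-1.51

L_S/L_N = (0.750)²(1.50)⁴ = 2.848.
F_S/F_N = (L_S/L_N)/(d_S/d_N)² = 2.848/0.7056 = 4.036.
m_S − m_N = −2.5 log₁₀(4.036) = -1.51.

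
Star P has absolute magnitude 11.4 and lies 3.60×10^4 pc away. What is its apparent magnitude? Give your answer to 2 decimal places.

29.18

m = M + 5 log₁₀(d/10 pc) = 11.4 + 5 log₁₀(3.60×10^4/10)
  = 11.4 + 5 × 3.556 = 11.4 + 17.78 = 29.18.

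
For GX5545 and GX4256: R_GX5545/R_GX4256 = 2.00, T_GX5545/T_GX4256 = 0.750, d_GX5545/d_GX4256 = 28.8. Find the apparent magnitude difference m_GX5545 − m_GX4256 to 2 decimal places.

L_GX5545/L_GX4256 = (2.00)²(0.750)⁴ = 1.266.
F_GX5545/F_GX4256 = (L_GX5545/L_GX4256)/(d_GX5545/d_GX4256)² = 1.266/829.4 = 0.001526.
m_GX5545 − m_GX4256 = −2.5 log₁₀(0.001526) = 7.04.

7.04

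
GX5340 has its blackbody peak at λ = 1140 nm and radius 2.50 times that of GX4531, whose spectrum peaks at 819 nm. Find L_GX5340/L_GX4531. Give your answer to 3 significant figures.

1.66

Wien's law gives T ∝ 1/λ_max, so T_GX5340/T_GX4531 = λ_GX4531/λ_GX5340 = 819/1140 = 0.7184.
Then L ∝ R²T⁴ gives L_GX5340/L_GX4531 = (2.50)² × (0.7184)⁴ = 6.250 × 0.2664 = 1.665.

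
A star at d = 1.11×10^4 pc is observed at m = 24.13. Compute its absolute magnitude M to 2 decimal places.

M = m − 5 log₁₀(d/10 pc) = 24.13 − 5 log₁₀(1.11×10^4/10)
  = 24.13 − 5 × 3.045 = 24.13 − 15.23 = 8.90.

8.90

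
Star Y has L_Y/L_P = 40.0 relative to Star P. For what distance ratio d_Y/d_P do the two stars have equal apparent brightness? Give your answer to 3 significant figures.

6.32

Equal flux requires L_Y/d_Y² = L_P/d_P², so d_Y/d_P = √(L_Y/L_P)
= √(40.0) = 6.325.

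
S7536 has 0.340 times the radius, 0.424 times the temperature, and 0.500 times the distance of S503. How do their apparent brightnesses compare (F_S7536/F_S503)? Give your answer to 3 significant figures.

0.0149

L_S7536/L_S503 = (R_S7536/R_S503)²(T_S7536/T_S503)⁴ = (0.340)² × (0.424)⁴ = 0.003736.
F_S7536/F_S503 = (L_S7536/L_S503)/(d_S7536/d_S503)² = 0.003736 / (0.500)² = 0.01494.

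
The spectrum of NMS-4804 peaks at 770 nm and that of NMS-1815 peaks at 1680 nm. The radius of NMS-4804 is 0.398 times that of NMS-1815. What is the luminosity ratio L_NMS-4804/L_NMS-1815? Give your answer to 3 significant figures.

Wien's law gives T ∝ 1/λ_max, so T_NMS-4804/T_NMS-1815 = λ_NMS-1815/λ_NMS-4804 = 1680/770 = 2.182.
Then L ∝ R²T⁴ gives L_NMS-4804/L_NMS-1815 = (0.398)² × (2.182)⁴ = 0.1584 × 22.66 = 3.590.

3.59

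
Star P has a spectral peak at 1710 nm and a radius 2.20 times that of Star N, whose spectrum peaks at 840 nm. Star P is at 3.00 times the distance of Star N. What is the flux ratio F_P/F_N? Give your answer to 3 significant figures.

Wien's law: T_P/T_N = λ_N/λ_P = 840/1710 = 0.4912.
L_P/L_N = (R_P/R_N)²(T_P/T_N)⁴ = (2.20)²(0.4912)⁴ = 0.2818.
F_P/F_N = (L_P/L_N)/(d_P/d_N)² = 0.2818/(3.00)² = 0.03131.

0.0313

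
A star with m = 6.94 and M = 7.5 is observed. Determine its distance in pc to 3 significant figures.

7.73 pc

m − M = 5 log₁₀(d/10 pc)
6.94 − (7.5) = -0.56 = 5 log₁₀(d/10)
d = 10 × 10^(-0.56/5) = 10 × 10^-0.112 = 7.727 pc.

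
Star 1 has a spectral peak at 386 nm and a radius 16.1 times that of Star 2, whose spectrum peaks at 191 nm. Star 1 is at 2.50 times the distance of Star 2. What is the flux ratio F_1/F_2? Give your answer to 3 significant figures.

2.49

Wien's law: T_1/T_2 = λ_2/λ_1 = 191/386 = 0.4948.
L_1/L_2 = (R_1/R_2)²(T_1/T_2)⁴ = (16.1)²(0.4948)⁴ = 15.54.
F_1/F_2 = (L_1/L_2)/(d_1/d_2)² = 15.54/(2.50)² = 2.486.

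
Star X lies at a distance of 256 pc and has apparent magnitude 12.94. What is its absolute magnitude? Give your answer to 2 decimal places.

M = m − 5 log₁₀(d/10 pc) = 12.94 − 5 log₁₀(256/10)
  = 12.94 − 5 × 1.408 = 12.94 − 7.04 = 5.90.

5.90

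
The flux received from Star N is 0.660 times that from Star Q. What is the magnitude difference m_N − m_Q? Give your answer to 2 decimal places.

0.45

m_N − m_Q = −2.5 log₁₀(F_N/F_Q) = −2.5 log₁₀(0.660) = −2.5 × (-0.180) = 0.451.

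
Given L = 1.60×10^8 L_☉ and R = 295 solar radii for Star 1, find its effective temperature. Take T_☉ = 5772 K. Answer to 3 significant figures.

3.78×10^4 K

T/T_☉ = (L/L_☉)^(1/4) / (R/R_☉)^(1/2)
T = 5772 × (1.60×10^8)^(1/4) / √(295) = 5772 × 112.5 / 17.18 = 3.780×10^4 K.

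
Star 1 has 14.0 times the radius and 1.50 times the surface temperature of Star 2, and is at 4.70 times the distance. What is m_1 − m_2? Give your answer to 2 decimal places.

L_1/L_2 = (14.0)²(1.50)⁴ = 992.2.
F_1/F_2 = (L_1/L_2)/(d_1/d_2)² = 992.2/22.09 = 44.92.
m_1 − m_2 = −2.5 log₁₀(44.92) = -4.13.

-4.13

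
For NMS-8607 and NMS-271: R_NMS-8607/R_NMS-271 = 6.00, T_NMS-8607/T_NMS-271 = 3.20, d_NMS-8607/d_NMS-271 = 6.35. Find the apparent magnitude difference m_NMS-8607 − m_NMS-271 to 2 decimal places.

-4.93

L_NMS-8607/L_NMS-271 = (6.00)²(3.20)⁴ = 3775.
F_NMS-8607/F_NMS-271 = (L_NMS-8607/L_NMS-271)/(d_NMS-8607/d_NMS-271)² = 3775/40.32 = 93.62.
m_NMS-8607 − m_NMS-271 = −2.5 log₁₀(93.62) = -4.93.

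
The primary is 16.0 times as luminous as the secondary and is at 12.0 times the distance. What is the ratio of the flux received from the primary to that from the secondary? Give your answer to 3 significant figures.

F = L/(4πd²), so F_p/F_s = (L_p/L_s) / (d_p/d_s)²
= 16.0 / (12.0)² = 16.0 / 144.0 = 0.1111.

0.111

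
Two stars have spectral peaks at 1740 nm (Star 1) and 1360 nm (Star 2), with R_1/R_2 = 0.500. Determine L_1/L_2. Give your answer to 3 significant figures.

Wien's law gives T ∝ 1/λ_max, so T_1/T_2 = λ_2/λ_1 = 1360/1740 = 0.7816.
Then L ∝ R²T⁴ gives L_1/L_2 = (0.500)² × (0.7816)⁴ = 0.2500 × 0.3732 = 0.09330.

0.0933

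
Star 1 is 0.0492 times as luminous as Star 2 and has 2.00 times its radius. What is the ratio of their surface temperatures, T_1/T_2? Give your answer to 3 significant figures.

L ∝ R²T⁴ gives T ∝ (L/R²)^(1/4), so
T_1/T_2 = (0.0492 / 2.00²)^(1/4) = (0.01230)^(1/4) = 0.3330.

0.333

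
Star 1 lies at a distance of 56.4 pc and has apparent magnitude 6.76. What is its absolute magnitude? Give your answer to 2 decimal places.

M = m − 5 log₁₀(d/10 pc) = 6.76 − 5 log₁₀(56.4/10)
  = 6.76 − 5 × 0.751 = 6.76 − 3.76 = 3.00.

3.00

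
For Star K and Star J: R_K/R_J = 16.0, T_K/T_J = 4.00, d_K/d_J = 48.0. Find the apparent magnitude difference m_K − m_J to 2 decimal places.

L_K/L_J = (16.0)²(4.00)⁴ = 6.554×10^4.
F_K/F_J = (L_K/L_J)/(d_K/d_J)² = 6.554×10^4/2304 = 28.44.
m_K − m_J = −2.5 log₁₀(28.44) = -3.63.

-3.63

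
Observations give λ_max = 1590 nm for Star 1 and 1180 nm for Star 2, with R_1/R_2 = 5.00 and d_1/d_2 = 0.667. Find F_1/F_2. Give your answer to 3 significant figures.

Wien's law: T_1/T_2 = λ_2/λ_1 = 1180/1590 = 0.7421.
L_1/L_2 = (R_1/R_2)²(T_1/T_2)⁴ = (5.00)²(0.7421)⁴ = 7.584.
F_1/F_2 = (L_1/L_2)/(d_1/d_2)² = 7.584/(0.667)² = 17.05.

17.0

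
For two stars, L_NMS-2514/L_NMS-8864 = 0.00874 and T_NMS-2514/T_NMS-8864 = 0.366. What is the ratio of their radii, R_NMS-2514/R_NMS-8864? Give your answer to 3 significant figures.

0.698

L ∝ R²T⁴ gives R ∝ √L / T², so
R_NMS-2514/R_NMS-8864 = √(0.00874) / (0.366)² = 0.09349 / 0.1340 = 0.6979.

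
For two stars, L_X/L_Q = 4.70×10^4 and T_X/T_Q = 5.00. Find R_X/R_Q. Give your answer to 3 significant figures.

8.67

L ∝ R²T⁴ gives R ∝ √L / T², so
R_X/R_Q = √(4.70×10^4) / (5.00)² = 216.8 / 25.00 = 8.672.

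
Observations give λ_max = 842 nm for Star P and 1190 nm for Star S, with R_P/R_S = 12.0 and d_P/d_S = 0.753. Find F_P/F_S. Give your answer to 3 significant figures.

Wien's law: T_P/T_S = λ_S/λ_P = 1190/842 = 1.413.
L_P/L_S = (R_P/R_S)²(T_P/T_S)⁴ = (12.0)²(1.413)⁴ = 574.5.
F_P/F_S = (L_P/L_S)/(d_P/d_S)² = 574.5/(0.753)² = 1013.

1.01×10^3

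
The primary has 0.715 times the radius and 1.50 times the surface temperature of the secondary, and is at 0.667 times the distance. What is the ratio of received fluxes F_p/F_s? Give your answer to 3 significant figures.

5.82

L_p/L_s = (R_p/R_s)²(T_p/T_s)⁴ = (0.715)² × (1.50)⁴ = 2.588.
F_p/F_s = (L_p/L_s)/(d_p/d_s)² = 2.588 / (0.667)² = 5.817.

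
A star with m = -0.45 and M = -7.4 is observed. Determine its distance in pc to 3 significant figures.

245 pc

m − M = 5 log₁₀(d/10 pc)
-0.45 − (-7.4) = 6.95 = 5 log₁₀(d/10)
d = 10 × 10^(6.95/5) = 10 × 10^1.390 = 245.5 pc.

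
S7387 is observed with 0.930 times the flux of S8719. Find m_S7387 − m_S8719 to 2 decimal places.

m_S7387 − m_S8719 = −2.5 log₁₀(F_S7387/F_S8719) = −2.5 log₁₀(0.930) = −2.5 × (-0.032) = 0.079.

0.08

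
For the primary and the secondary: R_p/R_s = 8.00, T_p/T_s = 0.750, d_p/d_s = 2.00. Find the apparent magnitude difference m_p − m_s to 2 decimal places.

-1.76

L_p/L_s = (8.00)²(0.750)⁴ = 20.25.
F_p/F_s = (L_p/L_s)/(d_p/d_s)² = 20.25/4.000 = 5.062.
m_p − m_s = −2.5 log₁₀(5.062) = -1.76.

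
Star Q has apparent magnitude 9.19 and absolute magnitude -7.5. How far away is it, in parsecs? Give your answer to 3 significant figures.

m − M = 5 log₁₀(d/10 pc)
9.19 − (-7.5) = 16.69 = 5 log₁₀(d/10)
d = 10 × 10^(16.69/5) = 10 × 10^3.338 = 2.178×10^4 pc.

2.18×10^4 pc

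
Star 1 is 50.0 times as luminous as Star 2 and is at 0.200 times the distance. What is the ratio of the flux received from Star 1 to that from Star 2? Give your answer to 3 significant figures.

F = L/(4πd²), so F_1/F_2 = (L_1/L_2) / (d_1/d_2)²
= 50.0 / (0.200)² = 50.0 / 0.04000 = 1250.

1.25×10^3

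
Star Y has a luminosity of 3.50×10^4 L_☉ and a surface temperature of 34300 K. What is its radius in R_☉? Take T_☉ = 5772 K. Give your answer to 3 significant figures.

R/R_☉ = √(L/L_☉) / (T/T_☉)² = √(3.50×10^4) / (5.942)²
       = 187.1 / 35.31 = 5.298.

5.30 R_☉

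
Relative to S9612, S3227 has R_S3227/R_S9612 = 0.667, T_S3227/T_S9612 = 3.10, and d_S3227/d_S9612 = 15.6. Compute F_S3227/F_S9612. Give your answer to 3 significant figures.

0.169

L_S3227/L_S9612 = (R_S3227/R_S9612)²(T_S3227/T_S9612)⁴ = (0.667)² × (3.10)⁴ = 41.09.
F_S3227/F_S9612 = (L_S3227/L_S9612)/(d_S3227/d_S9612)² = 41.09 / (15.6)² = 0.1688.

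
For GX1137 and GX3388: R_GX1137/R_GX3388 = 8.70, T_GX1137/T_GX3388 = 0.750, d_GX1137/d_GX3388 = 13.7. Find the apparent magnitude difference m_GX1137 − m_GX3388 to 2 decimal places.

L_GX1137/L_GX3388 = (8.70)²(0.750)⁴ = 23.95.
F_GX1137/F_GX3388 = (L_GX1137/L_GX3388)/(d_GX1137/d_GX3388)² = 23.95/187.7 = 0.1276.
m_GX1137 − m_GX3388 = −2.5 log₁₀(0.1276) = 2.24.

2.24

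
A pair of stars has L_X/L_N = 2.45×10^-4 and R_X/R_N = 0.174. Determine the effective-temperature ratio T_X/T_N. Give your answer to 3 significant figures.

L ∝ R²T⁴ gives T ∝ (L/R²)^(1/4), so
T_X/T_N = (2.45×10^-4 / 0.174²)^(1/4) = (0.008092)^(1/4) = 0.2999.

0.300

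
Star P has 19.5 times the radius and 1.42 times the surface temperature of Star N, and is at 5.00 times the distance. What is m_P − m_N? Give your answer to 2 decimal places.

-4.48

L_P/L_N = (19.5)²(1.42)⁴ = 1546.
F_P/F_N = (L_P/L_N)/(d_P/d_N)² = 1546/25.00 = 61.84.
m_P − m_N = −2.5 log₁₀(61.84) = -4.48.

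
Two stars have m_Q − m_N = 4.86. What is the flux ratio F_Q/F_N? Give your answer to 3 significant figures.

F_Q/F_N = 10^(−(m_Q − m_N)/2.5) = 10^(-4.86/2.5) = 10^-1.944 = 0.01138.

0.0114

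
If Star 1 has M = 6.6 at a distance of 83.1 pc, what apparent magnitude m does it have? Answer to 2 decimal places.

11.20

m = M + 5 log₁₀(d/10 pc) = 6.6 + 5 log₁₀(83.1/10)
  = 6.6 + 5 × 0.920 = 6.6 + 4.60 = 11.20.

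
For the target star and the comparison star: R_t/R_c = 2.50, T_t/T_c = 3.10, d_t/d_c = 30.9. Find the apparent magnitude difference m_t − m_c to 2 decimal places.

L_t/L_c = (2.50)²(3.10)⁴ = 577.2.
F_t/F_c = (L_t/L_c)/(d_t/d_c)² = 577.2/954.8 = 0.6045.
m_t − m_c = −2.5 log₁₀(0.6045) = 0.55.

0.55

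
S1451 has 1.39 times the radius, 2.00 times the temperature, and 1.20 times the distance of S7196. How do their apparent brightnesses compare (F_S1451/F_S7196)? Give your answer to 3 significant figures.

L_S1451/L_S7196 = (R_S1451/R_S7196)²(T_S1451/T_S7196)⁴ = (1.39)² × (2.00)⁴ = 30.91.
F_S1451/F_S7196 = (L_S1451/L_S7196)/(d_S1451/d_S7196)² = 30.91 / (1.20)² = 21.47.

21.5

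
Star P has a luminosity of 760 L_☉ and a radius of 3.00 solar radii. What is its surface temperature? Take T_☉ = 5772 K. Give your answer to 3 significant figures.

T/T_☉ = (L/L_☉)^(1/4) / (R/R_☉)^(1/2)
T = 5772 × (760)^(1/4) / √(3.00) = 5772 × 5.251 / 1.732 = 1.750×10^4 K.

1.75×10^4 K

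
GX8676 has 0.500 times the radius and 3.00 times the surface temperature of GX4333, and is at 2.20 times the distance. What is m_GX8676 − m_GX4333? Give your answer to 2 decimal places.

L_GX8676/L_GX4333 = (0.500)²(3.00)⁴ = 20.25.
F_GX8676/F_GX4333 = (L_GX8676/L_GX4333)/(d_GX8676/d_GX4333)² = 20.25/4.840 = 4.184.
m_GX8676 − m_GX4333 = −2.5 log₁₀(4.184) = -1.55.

-1.55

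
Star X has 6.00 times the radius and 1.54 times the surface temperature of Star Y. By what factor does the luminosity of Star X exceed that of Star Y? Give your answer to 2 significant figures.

From the Stefan–Boltzmann law, L ∝ R²T⁴, so
L_X/L_Y = (R_X/R_Y)² (T_X/T_Y)⁴ = (6.00)² × (1.54)⁴ = 36.00 × 5.624 = 202.5.

2.0×10^2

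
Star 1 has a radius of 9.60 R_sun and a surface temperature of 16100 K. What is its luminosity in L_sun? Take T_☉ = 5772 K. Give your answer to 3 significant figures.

5.58×10^3 L_sun

L/L_☉ = (R/R_☉)² (T/T_☉)⁴ = (9.60)² × (16100/5772)⁴
       = 92.16 × (2.789)⁴ = 92.16 × 60.53 = 5579.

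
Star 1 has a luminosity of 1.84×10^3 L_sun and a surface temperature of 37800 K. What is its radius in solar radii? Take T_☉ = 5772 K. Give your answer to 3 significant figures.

R/R_☉ = √(L/L_☉) / (T/T_☉)² = √(1.84×10^3) / (6.549)²
       = 42.90 / 42.89 = 1.000.

1.00 solar radii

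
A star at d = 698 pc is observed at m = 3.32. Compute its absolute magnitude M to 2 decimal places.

-5.90

M = m − 5 log₁₀(d/10 pc) = 3.32 − 5 log₁₀(698/10)
  = 3.32 − 5 × 1.844 = 3.32 − 9.22 = -5.90.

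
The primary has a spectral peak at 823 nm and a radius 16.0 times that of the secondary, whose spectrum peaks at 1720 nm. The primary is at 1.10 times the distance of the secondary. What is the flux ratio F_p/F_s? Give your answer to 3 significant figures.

Wien's law: T_p/T_s = λ_s/λ_p = 1720/823 = 2.090.
L_p/L_s = (R_p/R_s)²(T_p/T_s)⁴ = (16.0)²(2.090)⁴ = 4884.
F_p/F_s = (L_p/L_s)/(d_p/d_s)² = 4884/(1.10)² = 4036.

4.04×10^3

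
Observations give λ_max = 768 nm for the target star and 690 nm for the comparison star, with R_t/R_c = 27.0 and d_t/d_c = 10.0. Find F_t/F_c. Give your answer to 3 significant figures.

4.75

Wien's law: T_t/T_c = λ_c/λ_t = 690/768 = 0.8984.
L_t/L_c = (R_t/R_c)²(T_t/T_c)⁴ = (27.0)²(0.8984)⁴ = 475.0.
F_t/F_c = (L_t/L_c)/(d_t/d_c)² = 475.0/(10.0)² = 4.750.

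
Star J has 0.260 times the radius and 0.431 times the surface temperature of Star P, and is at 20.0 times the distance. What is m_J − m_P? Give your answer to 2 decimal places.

13.09

L_J/L_P = (0.260)²(0.431)⁴ = 0.002333.
F_J/F_P = (L_J/L_P)/(d_J/d_P)² = 0.002333/400.0 = 5.832×10^-6.
m_J − m_P = −2.5 log₁₀(5.832×10^-6) = 13.09.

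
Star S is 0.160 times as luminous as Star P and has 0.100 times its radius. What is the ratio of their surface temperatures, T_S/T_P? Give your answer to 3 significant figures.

2.00

L ∝ R²T⁴ gives T ∝ (L/R²)^(1/4), so
T_S/T_P = (0.160 / 0.100²)^(1/4) = (16.00)^(1/4) = 2.000.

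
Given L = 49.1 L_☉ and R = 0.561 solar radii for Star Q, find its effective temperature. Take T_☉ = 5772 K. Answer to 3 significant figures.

2.04×10^4 K

T/T_☉ = (L/L_☉)^(1/4) / (R/R_☉)^(1/2)
T = 5772 × (49.1)^(1/4) / √(0.561) = 5772 × 2.647 / 0.7490 = 2.040×10^4 K.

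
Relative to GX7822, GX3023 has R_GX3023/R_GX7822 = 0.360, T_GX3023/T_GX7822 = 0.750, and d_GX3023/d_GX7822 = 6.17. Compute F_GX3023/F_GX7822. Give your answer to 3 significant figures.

0.00108

L_GX3023/L_GX7822 = (R_GX3023/R_GX7822)²(T_GX3023/T_GX7822)⁴ = (0.360)² × (0.750)⁴ = 0.04101.
F_GX3023/F_GX7822 = (L_GX3023/L_GX7822)/(d_GX3023/d_GX7822)² = 0.04101 / (6.17)² = 0.001077.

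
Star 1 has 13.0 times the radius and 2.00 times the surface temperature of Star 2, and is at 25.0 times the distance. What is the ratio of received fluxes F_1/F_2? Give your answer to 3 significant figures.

4.33

L_1/L_2 = (R_1/R_2)²(T_1/T_2)⁴ = (13.0)² × (2.00)⁴ = 2704.
F_1/F_2 = (L_1/L_2)/(d_1/d_2)² = 2704 / (25.0)² = 4.326.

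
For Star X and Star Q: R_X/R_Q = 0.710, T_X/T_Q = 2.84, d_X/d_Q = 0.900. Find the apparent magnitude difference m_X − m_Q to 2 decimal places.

L_X/L_Q = (0.710)²(2.84)⁴ = 32.79.
F_X/F_Q = (L_X/L_Q)/(d_X/d_Q)² = 32.79/0.8100 = 40.49.
m_X − m_Q = −2.5 log₁₀(40.49) = -4.02.

-4.02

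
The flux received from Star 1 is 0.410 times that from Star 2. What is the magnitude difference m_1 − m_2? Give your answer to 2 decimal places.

m_1 − m_2 = −2.5 log₁₀(F_1/F_2) = −2.5 log₁₀(0.410) = −2.5 × (-0.387) = 0.968.

0.97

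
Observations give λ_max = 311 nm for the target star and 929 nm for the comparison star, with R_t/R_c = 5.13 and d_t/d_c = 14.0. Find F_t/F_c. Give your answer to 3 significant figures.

10.7

Wien's law: T_t/T_c = λ_c/λ_t = 929/311 = 2.987.
L_t/L_c = (R_t/R_c)²(T_t/T_c)⁴ = (5.13)²(2.987)⁴ = 2095.
F_t/F_c = (L_t/L_c)/(d_t/d_c)² = 2095/(14.0)² = 10.69.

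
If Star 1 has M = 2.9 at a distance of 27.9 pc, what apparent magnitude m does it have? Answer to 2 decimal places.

5.13

m = M + 5 log₁₀(d/10 pc) = 2.9 + 5 log₁₀(27.9/10)
  = 2.9 + 5 × 0.446 = 2.9 + 2.23 = 5.13.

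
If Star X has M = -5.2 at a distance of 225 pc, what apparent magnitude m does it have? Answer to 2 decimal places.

m = M + 5 log₁₀(d/10 pc) = -5.2 + 5 log₁₀(225/10)
  = -5.2 + 5 × 1.352 = -5.2 + 6.76 = 1.56.

1.56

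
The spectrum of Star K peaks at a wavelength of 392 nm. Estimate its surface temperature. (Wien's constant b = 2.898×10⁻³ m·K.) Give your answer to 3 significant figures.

7.39×10^3 K

T = b/λ_max = 2.898×10⁻³ / (392×10⁻⁹) = 7393 K.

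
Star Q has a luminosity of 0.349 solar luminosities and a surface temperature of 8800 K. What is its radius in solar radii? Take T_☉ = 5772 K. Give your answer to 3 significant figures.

0.254 solar radii

R/R_☉ = √(L/L_☉) / (T/T_☉)² = √(0.349) / (1.525)²
       = 0.5908 / 2.324 = 0.2542.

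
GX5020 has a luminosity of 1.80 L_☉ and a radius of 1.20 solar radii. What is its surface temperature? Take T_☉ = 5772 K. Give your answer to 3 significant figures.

T/T_☉ = (L/L_☉)^(1/4) / (R/R_☉)^(1/2)
T = 5772 × (1.80)^(1/4) / √(1.20) = 5772 × 1.158 / 1.095 = 6103 K.

6.10×10^3 K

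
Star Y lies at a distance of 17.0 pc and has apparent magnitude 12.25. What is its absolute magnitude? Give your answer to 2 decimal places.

M = m − 5 log₁₀(d/10 pc) = 12.25 − 5 log₁₀(17.0/10)
  = 12.25 − 5 × 0.230 = 12.25 − 1.15 = 11.10.

11.10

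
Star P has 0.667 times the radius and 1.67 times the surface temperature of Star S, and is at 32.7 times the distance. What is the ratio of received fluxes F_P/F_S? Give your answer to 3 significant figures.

L_P/L_S = (R_P/R_S)²(T_P/T_S)⁴ = (0.667)² × (1.67)⁴ = 3.460.
F_P/F_S = (L_P/L_S)/(d_P/d_S)² = 3.460 / (32.7)² = 0.003236.

0.00324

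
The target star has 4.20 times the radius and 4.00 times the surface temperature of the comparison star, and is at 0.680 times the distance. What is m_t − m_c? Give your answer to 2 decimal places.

L_t/L_c = (4.20)²(4.00)⁴ = 4516.
F_t/F_c = (L_t/L_c)/(d_t/d_c)² = 4516/0.4624 = 9766.
m_t − m_c = −2.5 log₁₀(9766) = -9.97.

-9.97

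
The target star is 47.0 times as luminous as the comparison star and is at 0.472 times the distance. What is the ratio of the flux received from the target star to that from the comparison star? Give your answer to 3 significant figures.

211

F = L/(4πd²), so F_t/F_c = (L_t/L_c) / (d_t/d_c)²
= 47.0 / (0.472)² = 47.0 / 0.2228 = 211.0.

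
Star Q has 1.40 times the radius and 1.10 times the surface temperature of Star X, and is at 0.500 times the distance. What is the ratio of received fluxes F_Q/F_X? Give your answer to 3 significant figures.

11.5

L_Q/L_X = (R_Q/R_X)²(T_Q/T_X)⁴ = (1.40)² × (1.10)⁴ = 2.870.
F_Q/F_X = (L_Q/L_X)/(d_Q/d_X)² = 2.870 / (0.500)² = 11.48.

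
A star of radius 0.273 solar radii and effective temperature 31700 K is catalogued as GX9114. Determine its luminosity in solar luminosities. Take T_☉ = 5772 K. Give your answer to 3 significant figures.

L/L_☉ = (R/R_☉)² (T/T_☉)⁴ = (0.273)² × (31700/5772)⁴
       = 0.07453 × (5.492)⁴ = 0.07453 × 909.8 = 67.80.

67.8 solar luminosities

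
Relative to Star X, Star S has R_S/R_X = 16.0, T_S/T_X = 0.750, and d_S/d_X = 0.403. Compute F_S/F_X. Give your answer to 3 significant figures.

499

L_S/L_X = (R_S/R_X)²(T_S/T_X)⁴ = (16.0)² × (0.750)⁴ = 81.00.
F_S/F_X = (L_S/L_X)/(d_S/d_X)² = 81.00 / (0.403)² = 498.7.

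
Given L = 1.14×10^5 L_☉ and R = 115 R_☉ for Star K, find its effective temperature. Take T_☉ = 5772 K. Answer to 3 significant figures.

T/T_☉ = (L/L_☉)^(1/4) / (R/R_☉)^(1/2)
T = 5772 × (1.14×10^5)^(1/4) / √(115) = 5772 × 18.37 / 10.72 = 9890 K.

9.89×10^3 K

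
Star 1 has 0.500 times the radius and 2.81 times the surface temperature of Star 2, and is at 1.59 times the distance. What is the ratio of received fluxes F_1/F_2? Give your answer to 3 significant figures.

6.17

L_1/L_2 = (R_1/R_2)²(T_1/T_2)⁴ = (0.500)² × (2.81)⁴ = 15.59.
F_1/F_2 = (L_1/L_2)/(d_1/d_2)² = 15.59 / (1.59)² = 6.166.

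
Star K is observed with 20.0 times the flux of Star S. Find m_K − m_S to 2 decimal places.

m_K − m_S = −2.5 log₁₀(F_K/F_S) = −2.5 log₁₀(20.0) = −2.5 × (1.301) = -3.253.

-3.25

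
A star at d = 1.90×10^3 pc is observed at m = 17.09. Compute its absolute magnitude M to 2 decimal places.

M = m − 5 log₁₀(d/10 pc) = 17.09 − 5 log₁₀(1.90×10^3/10)
  = 17.09 − 5 × 2.279 = 17.09 − 11.39 = 5.70.

5.70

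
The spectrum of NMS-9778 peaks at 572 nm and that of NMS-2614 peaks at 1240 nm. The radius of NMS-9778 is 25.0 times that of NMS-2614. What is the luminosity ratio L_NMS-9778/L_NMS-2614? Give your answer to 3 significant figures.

1.38×10^4

Wien's law gives T ∝ 1/λ_max, so T_NMS-9778/T_NMS-2614 = λ_NMS-2614/λ_NMS-9778 = 1240/572 = 2.168.
Then L ∝ R²T⁴ gives L_NMS-9778/L_NMS-2614 = (25.0)² × (2.168)⁴ = 625.0 × 22.09 = 1.380×10^4.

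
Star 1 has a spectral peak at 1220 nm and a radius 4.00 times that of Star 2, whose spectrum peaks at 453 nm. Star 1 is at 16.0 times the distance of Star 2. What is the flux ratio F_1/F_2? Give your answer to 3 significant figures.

Wien's law: T_1/T_2 = λ_2/λ_1 = 453/1220 = 0.3713.
L_1/L_2 = (R_1/R_2)²(T_1/T_2)⁴ = (4.00)²(0.3713)⁴ = 0.3041.
F_1/F_2 = (L_1/L_2)/(d_1/d_2)² = 0.3041/(16.0)² = 0.001188.

0.00119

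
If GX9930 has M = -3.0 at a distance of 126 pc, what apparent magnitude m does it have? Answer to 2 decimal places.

2.50

m = M + 5 log₁₀(d/10 pc) = -3.0 + 5 log₁₀(126/10)
  = -3.0 + 5 × 1.100 = -3.0 + 5.50 = 2.50.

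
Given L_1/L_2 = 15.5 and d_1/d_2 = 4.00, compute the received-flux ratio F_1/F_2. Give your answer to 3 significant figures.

F = L/(4πd²), so F_1/F_2 = (L_1/L_2) / (d_1/d_2)²
= 15.5 / (4.00)² = 15.5 / 16.00 = 0.9688.

0.969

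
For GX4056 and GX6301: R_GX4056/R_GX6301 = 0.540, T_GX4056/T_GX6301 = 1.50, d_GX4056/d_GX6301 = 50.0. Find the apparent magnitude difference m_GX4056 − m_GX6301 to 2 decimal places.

L_GX4056/L_GX6301 = (0.540)²(1.50)⁴ = 1.476.
F_GX4056/F_GX6301 = (L_GX4056/L_GX6301)/(d_GX4056/d_GX6301)² = 1.476/2500 = 5.905×10^-4.
m_GX4056 − m_GX6301 = −2.5 log₁₀(5.905×10^-4) = 8.07.

8.07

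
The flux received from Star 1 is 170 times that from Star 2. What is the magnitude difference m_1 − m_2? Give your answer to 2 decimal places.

-5.58

m_1 − m_2 = −2.5 log₁₀(F_1/F_2) = −2.5 log₁₀(170) = −2.5 × (2.230) = -5.576.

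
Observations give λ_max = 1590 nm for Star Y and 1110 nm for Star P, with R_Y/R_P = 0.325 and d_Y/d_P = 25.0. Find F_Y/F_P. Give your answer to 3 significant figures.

4.01×10^-5

Wien's law: T_Y/T_P = λ_P/λ_Y = 1110/1590 = 0.6981.
L_Y/L_P = (R_Y/R_P)²(T_Y/T_P)⁴ = (0.325)²(0.6981)⁴ = 0.02509.
F_Y/F_P = (L_Y/L_P)/(d_Y/d_P)² = 0.02509/(25.0)² = 4.014×10^-5.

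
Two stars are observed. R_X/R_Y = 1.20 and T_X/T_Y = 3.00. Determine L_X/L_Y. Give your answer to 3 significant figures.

117

From the Stefan–Boltzmann law, L ∝ R²T⁴, so
L_X/L_Y = (R_X/R_Y)² (T_X/T_Y)⁴ = (1.20)² × (3.00)⁴ = 1.440 × 81.00 = 116.6.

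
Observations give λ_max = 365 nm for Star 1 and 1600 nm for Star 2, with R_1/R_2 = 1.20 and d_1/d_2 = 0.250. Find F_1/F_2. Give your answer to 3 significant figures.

Wien's law: T_1/T_2 = λ_2/λ_1 = 1600/365 = 4.384.
L_1/L_2 = (R_1/R_2)²(T_1/T_2)⁴ = (1.20)²(4.384)⁴ = 531.7.
F_1/F_2 = (L_1/L_2)/(d_1/d_2)² = 531.7/(0.250)² = 8507.

8.51×10^3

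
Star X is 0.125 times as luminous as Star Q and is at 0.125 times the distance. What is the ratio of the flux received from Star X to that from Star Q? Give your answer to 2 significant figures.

8.0

F = L/(4πd²), so F_X/F_Q = (L_X/L_Q) / (d_X/d_Q)²
= 0.125 / (0.125)² = 0.125 / 0.01562 = 8.000.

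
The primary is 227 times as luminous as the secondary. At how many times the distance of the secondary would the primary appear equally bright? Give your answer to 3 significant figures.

15.1

Equal flux requires L_p/d_p² = L_s/d_s², so d_p/d_s = √(L_p/L_s)
= √(227) = 15.07.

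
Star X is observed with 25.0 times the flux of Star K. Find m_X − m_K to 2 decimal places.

m_X − m_K = −2.5 log₁₀(F_X/F_K) = −2.5 log₁₀(25.0) = −2.5 × (1.398) = -3.495.

-3.49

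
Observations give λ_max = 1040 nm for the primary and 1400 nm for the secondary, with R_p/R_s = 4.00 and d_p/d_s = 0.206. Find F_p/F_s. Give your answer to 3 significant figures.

Wien's law: T_p/T_s = λ_s/λ_p = 1400/1040 = 1.346.
L_p/L_s = (R_p/R_s)²(T_p/T_s)⁴ = (4.00)²(1.346)⁴ = 52.54.
F_p/F_s = (L_p/L_s)/(d_p/d_s)² = 52.54/(0.206)² = 1238.

1.24×10^3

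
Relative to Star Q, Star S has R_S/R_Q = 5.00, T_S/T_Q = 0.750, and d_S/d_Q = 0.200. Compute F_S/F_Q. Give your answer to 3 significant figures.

198

L_S/L_Q = (R_S/R_Q)²(T_S/T_Q)⁴ = (5.00)² × (0.750)⁴ = 7.910.
F_S/F_Q = (L_S/L_Q)/(d_S/d_Q)² = 7.910 / (0.200)² = 197.8.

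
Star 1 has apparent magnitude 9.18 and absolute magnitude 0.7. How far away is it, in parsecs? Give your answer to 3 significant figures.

m − M = 5 log₁₀(d/10 pc)
9.18 − (0.7) = 8.48 = 5 log₁₀(d/10)
d = 10 × 10^(8.48/5) = 10 × 10^1.696 = 496.6 pc.

497 pc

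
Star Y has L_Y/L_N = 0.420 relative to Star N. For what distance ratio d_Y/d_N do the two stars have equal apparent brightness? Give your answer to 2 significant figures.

0.65

Equal flux requires L_Y/d_Y² = L_N/d_N², so d_Y/d_N = √(L_Y/L_N)
= √(0.420) = 0.6481.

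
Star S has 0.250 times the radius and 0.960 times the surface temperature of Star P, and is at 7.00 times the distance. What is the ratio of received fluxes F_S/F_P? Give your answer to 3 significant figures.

L_S/L_P = (R_S/R_P)²(T_S/T_P)⁴ = (0.250)² × (0.960)⁴ = 0.05308.
F_S/F_P = (L_S/L_P)/(d_S/d_P)² = 0.05308 / (7.00)² = 0.001083.

0.00108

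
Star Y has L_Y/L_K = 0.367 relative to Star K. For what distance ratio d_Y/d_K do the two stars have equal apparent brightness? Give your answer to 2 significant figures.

0.61

Equal flux requires L_Y/d_Y² = L_K/d_K², so d_Y/d_K = √(L_Y/L_K)
= √(0.367) = 0.6058.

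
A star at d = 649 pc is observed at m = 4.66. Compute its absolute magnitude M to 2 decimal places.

M = m − 5 log₁₀(d/10 pc) = 4.66 − 5 log₁₀(649/10)
  = 4.66 − 5 × 1.812 = 4.66 − 9.06 = -4.40.

-4.40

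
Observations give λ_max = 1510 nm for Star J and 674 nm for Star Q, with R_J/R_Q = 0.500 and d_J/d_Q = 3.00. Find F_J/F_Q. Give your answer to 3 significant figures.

0.00110

Wien's law: T_J/T_Q = λ_Q/λ_J = 674/1510 = 0.4464.
L_J/L_Q = (R_J/R_Q)²(T_J/T_Q)⁴ = (0.500)²(0.4464)⁴ = 0.009924.
F_J/F_Q = (L_J/L_Q)/(d_J/d_Q)² = 0.009924/(3.00)² = 0.001103.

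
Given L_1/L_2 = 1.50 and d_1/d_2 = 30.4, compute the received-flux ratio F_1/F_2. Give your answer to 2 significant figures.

F = L/(4πd²), so F_1/F_2 = (L_1/L_2) / (d_1/d_2)²
= 1.50 / (30.4)² = 1.50 / 924.2 = 0.001623.

0.0016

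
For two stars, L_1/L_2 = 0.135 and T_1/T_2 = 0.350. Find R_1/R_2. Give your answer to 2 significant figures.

L ∝ R²T⁴ gives R ∝ √L / T², so
R_1/R_2 = √(0.135) / (0.350)² = 0.3674 / 0.1225 = 2.999.

3.0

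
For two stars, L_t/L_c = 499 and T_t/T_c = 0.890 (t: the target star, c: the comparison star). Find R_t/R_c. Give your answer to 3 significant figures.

L ∝ R²T⁴ gives R ∝ √L / T², so
R_t/R_c = √(499) / (0.890)² = 22.34 / 0.7921 = 28.20.

28.2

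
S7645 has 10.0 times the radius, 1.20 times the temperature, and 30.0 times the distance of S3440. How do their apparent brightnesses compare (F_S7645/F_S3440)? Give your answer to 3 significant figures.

0.230

L_S7645/L_S3440 = (R_S7645/R_S3440)²(T_S7645/T_S3440)⁴ = (10.0)² × (1.20)⁴ = 207.4.
F_S7645/F_S3440 = (L_S7645/L_S3440)/(d_S7645/d_S3440)² = 207.4 / (30.0)² = 0.2304.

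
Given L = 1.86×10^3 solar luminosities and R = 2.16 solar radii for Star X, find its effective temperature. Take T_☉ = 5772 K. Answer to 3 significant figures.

T/T_☉ = (L/L_☉)^(1/4) / (R/R_☉)^(1/2)
T = 5772 × (1.86×10^3)^(1/4) / √(2.16) = 5772 × 6.567 / 1.470 = 2.579×10^4 K.

2.58×10^4 K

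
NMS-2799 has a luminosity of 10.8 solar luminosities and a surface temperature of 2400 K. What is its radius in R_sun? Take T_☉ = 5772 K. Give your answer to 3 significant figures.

R/R_☉ = √(L/L_☉) / (T/T_☉)² = √(10.8) / (0.4158)²
       = 3.286 / 0.1729 = 19.01.

19.0 R_sun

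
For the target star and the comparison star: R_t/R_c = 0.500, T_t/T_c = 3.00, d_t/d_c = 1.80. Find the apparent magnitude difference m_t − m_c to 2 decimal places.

L_t/L_c = (0.500)²(3.00)⁴ = 20.25.
F_t/F_c = (L_t/L_c)/(d_t/d_c)² = 20.25/3.240 = 6.250.
m_t − m_c = −2.5 log₁₀(6.250) = -1.99.

-1.99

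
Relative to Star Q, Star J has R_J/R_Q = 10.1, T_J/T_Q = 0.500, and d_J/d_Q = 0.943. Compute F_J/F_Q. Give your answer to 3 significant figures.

7.17

L_J/L_Q = (R_J/R_Q)²(T_J/T_Q)⁴ = (10.1)² × (0.500)⁴ = 6.376.
F_J/F_Q = (L_J/L_Q)/(d_J/d_Q)² = 6.376 / (0.943)² = 7.170.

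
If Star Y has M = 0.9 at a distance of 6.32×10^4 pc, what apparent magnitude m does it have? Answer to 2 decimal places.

19.90

m = M + 5 log₁₀(d/10 pc) = 0.9 + 5 log₁₀(6.32×10^4/10)
  = 0.9 + 5 × 3.801 = 0.9 + 19.00 = 19.90.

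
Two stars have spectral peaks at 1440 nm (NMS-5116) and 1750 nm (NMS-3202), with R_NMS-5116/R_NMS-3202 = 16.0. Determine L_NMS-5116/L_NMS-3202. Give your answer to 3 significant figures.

Wien's law gives T ∝ 1/λ_max, so T_NMS-5116/T_NMS-3202 = λ_NMS-3202/λ_NMS-5116 = 1750/1440 = 1.215.
Then L ∝ R²T⁴ gives L_NMS-5116/L_NMS-3202 = (16.0)² × (1.215)⁴ = 256.0 × 2.181 = 558.4.

558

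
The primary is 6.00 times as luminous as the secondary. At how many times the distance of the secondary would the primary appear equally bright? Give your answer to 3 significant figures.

Equal flux requires L_p/d_p² = L_s/d_s², so d_p/d_s = √(L_p/L_s)
= √(6.00) = 2.449.

2.45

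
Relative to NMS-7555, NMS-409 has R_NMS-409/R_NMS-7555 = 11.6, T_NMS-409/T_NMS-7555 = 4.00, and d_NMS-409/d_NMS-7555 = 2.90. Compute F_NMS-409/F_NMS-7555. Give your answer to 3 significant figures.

L_NMS-409/L_NMS-7555 = (R_NMS-409/R_NMS-7555)²(T_NMS-409/T_NMS-7555)⁴ = (11.6)² × (4.00)⁴ = 3.445×10^4.
F_NMS-409/F_NMS-7555 = (L_NMS-409/L_NMS-7555)/(d_NMS-409/d_NMS-7555)² = 3.445×10^4 / (2.90)² = 4096.

4.10×10^3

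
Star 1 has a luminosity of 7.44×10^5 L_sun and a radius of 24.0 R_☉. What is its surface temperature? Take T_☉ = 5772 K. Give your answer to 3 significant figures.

3.46×10^4 K

T/T_☉ = (L/L_☉)^(1/4) / (R/R_☉)^(1/2)
T = 5772 × (7.44×10^5)^(1/4) / √(24.0) = 5772 × 29.37 / 4.899 = 3.460×10^4 K.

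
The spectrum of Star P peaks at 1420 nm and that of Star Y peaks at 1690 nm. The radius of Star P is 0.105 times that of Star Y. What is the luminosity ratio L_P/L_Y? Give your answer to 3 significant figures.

Wien's law gives T ∝ 1/λ_max, so T_P/T_Y = λ_Y/λ_P = 1690/1420 = 1.190.
Then L ∝ R²T⁴ gives L_P/L_Y = (0.105)² × (1.190)⁴ = 0.01102 × 2.006 = 0.02212.

0.0221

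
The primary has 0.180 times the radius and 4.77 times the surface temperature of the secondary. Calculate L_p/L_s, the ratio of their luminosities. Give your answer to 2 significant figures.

From the Stefan–Boltzmann law, L ∝ R²T⁴, so
L_p/L_s = (R_p/R_s)² (T_p/T_s)⁴ = (0.180)² × (4.77)⁴ = 0.03240 × 517.7 = 16.77.

17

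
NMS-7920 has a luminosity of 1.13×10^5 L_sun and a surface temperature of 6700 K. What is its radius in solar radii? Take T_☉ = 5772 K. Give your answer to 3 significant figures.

R/R_☉ = √(L/L_☉) / (T/T_☉)² = √(1.13×10^5) / (1.161)²
       = 336.2 / 1.347 = 249.5.

249 solar radii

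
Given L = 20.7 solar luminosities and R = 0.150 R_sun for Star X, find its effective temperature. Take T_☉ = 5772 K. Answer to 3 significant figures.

T/T_☉ = (L/L_☉)^(1/4) / (R/R_☉)^(1/2)
T = 5772 × (20.7)^(1/4) / √(0.150) = 5772 × 2.133 / 0.3873 = 3.179×10^4 K.

3.18×10^4 K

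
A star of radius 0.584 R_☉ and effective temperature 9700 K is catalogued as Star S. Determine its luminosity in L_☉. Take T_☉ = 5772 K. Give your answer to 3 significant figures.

L/L_☉ = (R/R_☉)² (T/T_☉)⁴ = (0.584)² × (9700/5772)⁴
       = 0.3411 × (1.681)⁴ = 0.3411 × 7.976 = 2.720.

2.72 L_☉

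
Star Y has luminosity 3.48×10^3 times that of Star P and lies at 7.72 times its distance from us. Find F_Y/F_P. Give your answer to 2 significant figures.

58

F = L/(4πd²), so F_Y/F_P = (L_Y/L_P) / (d_Y/d_P)²
= 3.48×10^3 / (7.72)² = 3.48×10^3 / 59.60 = 58.39.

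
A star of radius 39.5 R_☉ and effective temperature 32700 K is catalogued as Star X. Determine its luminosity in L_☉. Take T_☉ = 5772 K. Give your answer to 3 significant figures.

1.61×10^6 L_☉

L/L_☉ = (R/R_☉)² (T/T_☉)⁴ = (39.5)² × (32700/5772)⁴
       = 1560 × (5.665)⁴ = 1560 × 1030 = 1.607×10^6.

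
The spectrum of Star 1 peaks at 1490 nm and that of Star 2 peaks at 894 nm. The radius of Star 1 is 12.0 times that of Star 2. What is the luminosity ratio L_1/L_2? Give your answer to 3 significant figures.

Wien's law gives T ∝ 1/λ_max, so T_1/T_2 = λ_2/λ_1 = 894/1490 = 0.6000.
Then L ∝ R²T⁴ gives L_1/L_2 = (12.0)² × (0.6000)⁴ = 144.0 × 0.1296 = 18.66.

18.7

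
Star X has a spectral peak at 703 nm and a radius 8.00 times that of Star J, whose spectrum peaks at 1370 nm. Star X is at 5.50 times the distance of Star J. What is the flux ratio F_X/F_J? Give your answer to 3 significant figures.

30.5

Wien's law: T_X/T_J = λ_J/λ_X = 1370/703 = 1.949.
L_X/L_J = (R_X/R_J)²(T_X/T_J)⁴ = (8.00)²(1.949)⁴ = 923.1.
F_X/F_J = (L_X/L_J)/(d_X/d_J)² = 923.1/(5.50)² = 30.52.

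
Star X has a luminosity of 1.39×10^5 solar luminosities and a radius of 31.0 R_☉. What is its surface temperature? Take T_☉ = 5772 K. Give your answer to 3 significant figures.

2.00×10^4 K

T/T_☉ = (L/L_☉)^(1/4) / (R/R_☉)^(1/2)
T = 5772 × (1.39×10^5)^(1/4) / √(31.0) = 5772 × 19.31 / 5.568 = 2.002×10^4 K.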